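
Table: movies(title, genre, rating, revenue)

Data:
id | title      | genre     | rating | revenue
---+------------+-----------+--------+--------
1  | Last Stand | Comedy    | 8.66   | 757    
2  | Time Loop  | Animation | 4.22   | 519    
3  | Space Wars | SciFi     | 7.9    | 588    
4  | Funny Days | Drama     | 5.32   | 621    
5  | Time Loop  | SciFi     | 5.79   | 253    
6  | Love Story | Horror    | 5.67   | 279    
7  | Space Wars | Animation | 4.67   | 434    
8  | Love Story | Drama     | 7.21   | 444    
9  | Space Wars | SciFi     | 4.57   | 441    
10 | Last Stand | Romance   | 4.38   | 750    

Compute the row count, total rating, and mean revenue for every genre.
SELECT genre,
       COUNT(*) as cnt,
       SUM(rating) as total_rating,
       AVG(revenue) as avg_revenue
FROM movies
GROUP BY genre

Result:
  Animation: 2 records, 8.89 total rating, 476.50 avg revenue
  Comedy: 1 records, 8.66 total rating, 757.00 avg revenue
  Drama: 2 records, 12.53 total rating, 532.50 avg revenue
  Horror: 1 records, 5.67 total rating, 279.00 avg revenue
  Romance: 1 records, 4.38 total rating, 750.00 avg revenue
  SciFi: 3 records, 18.26 total rating, 427.33 avg revenue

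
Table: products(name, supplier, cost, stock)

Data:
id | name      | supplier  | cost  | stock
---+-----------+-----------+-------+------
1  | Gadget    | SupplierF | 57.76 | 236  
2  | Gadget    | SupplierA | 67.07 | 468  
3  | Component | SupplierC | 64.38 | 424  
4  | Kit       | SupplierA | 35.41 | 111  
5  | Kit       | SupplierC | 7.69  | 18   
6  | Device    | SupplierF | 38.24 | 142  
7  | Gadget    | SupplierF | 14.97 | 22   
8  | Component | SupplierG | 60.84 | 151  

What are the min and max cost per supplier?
SELECT supplier, MIN(cost), MAX(cost)
FROM products
GROUP BY supplier

Result:
  SupplierA: min=35.41, max=67.07
  SupplierC: min=7.69, max=64.38
  SupplierF: min=14.97, max=57.76
  SupplierG: min=60.84, max=60.84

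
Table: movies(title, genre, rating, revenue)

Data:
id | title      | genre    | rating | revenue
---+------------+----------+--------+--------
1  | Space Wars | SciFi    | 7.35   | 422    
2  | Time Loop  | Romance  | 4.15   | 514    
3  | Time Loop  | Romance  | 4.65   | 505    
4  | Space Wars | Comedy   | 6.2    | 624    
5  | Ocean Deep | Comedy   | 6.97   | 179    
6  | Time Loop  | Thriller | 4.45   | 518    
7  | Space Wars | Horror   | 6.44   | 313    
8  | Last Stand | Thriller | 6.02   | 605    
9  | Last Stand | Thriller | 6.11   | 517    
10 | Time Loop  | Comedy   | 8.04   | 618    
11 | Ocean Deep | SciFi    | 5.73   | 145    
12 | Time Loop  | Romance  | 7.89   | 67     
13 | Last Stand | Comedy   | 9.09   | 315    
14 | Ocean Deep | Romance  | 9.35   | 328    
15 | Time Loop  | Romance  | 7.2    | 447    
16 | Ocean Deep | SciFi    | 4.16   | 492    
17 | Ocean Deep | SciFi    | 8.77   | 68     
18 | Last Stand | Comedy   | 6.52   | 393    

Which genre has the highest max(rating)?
SELECT genre, MAX(rating) as val
FROM movies
GROUP BY genre
ORDER BY val DESC
LIMIT 1

Result: Romance with max(rating) = 9.35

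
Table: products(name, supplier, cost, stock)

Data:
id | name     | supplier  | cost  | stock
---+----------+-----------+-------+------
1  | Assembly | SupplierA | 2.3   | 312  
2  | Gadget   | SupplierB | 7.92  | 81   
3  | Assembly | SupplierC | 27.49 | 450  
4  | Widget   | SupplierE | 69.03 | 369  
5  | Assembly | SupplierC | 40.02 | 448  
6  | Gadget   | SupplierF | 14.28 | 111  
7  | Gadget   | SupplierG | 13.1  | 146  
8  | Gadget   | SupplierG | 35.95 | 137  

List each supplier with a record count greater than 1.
SELECT supplier, COUNT(*) as cnt
FROM products
GROUP BY supplier
HAVING COUNT(*) > 1

Result:
  SupplierC: 2
  SupplierG: 2

Note: HAVING filters groups after aggregation, WHERE filters rows before.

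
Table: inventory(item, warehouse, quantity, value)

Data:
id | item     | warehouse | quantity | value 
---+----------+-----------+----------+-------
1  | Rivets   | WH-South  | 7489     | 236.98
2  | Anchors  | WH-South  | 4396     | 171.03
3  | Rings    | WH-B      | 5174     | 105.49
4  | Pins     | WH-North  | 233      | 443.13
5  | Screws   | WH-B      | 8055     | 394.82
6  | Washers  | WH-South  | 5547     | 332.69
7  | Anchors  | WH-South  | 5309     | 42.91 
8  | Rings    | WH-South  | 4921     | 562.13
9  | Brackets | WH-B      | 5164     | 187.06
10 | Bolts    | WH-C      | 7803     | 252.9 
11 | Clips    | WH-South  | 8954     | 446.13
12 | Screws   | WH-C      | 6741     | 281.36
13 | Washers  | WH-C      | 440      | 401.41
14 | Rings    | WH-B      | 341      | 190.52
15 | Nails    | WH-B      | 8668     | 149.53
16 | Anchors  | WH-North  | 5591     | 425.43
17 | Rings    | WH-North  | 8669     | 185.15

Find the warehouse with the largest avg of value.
SELECT warehouse, AVG(value) as val
FROM inventory
GROUP BY warehouse
ORDER BY val DESC
LIMIT 1

Result: WH-North with avg(value) = 351.24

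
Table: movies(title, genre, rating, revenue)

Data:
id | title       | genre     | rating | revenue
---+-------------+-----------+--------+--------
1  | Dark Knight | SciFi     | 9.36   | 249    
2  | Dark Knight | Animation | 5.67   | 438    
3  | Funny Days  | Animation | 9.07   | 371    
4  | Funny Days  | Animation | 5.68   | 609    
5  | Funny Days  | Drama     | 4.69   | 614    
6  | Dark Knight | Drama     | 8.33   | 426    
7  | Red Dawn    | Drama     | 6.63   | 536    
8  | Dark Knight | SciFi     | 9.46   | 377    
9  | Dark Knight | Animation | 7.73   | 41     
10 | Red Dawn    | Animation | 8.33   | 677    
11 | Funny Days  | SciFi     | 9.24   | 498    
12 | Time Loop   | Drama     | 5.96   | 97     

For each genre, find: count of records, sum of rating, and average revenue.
SELECT genre,
       COUNT(*) as cnt,
       SUM(rating) as total_rating,
       AVG(revenue) as avg_revenue
FROM movies
GROUP BY genre

Result:
  Animation: 5 records, 36.48 total rating, 427.20 avg revenue
  Drama: 4 records, 25.61 total rating, 418.25 avg revenue
  SciFi: 3 records, 28.06 total rating, 374.67 avg revenue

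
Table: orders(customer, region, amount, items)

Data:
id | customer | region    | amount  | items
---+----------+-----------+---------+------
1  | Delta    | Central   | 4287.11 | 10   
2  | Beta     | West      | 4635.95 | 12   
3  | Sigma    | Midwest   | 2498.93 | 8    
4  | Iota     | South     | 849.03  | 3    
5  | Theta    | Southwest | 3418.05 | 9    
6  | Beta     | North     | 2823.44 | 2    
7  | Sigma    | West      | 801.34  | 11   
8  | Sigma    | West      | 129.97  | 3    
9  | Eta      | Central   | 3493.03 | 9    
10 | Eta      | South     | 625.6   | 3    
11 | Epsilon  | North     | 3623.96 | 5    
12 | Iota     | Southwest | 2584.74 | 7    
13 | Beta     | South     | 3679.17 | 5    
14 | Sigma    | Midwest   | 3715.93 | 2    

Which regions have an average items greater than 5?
SELECT region, AVG(items)
FROM orders
GROUP BY region
HAVING AVG(items) > 5

Result:
  Central: avg=9.50
  Southwest: avg=8.00
  West: avg=8.67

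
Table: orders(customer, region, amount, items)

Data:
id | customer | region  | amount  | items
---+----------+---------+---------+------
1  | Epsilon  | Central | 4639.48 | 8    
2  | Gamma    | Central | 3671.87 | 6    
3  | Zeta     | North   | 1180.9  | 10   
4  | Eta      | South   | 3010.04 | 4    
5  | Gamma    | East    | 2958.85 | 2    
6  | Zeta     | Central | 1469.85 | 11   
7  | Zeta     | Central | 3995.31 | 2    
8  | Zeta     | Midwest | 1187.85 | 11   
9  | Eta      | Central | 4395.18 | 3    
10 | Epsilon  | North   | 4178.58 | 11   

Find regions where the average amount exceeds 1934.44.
SELECT region, AVG(amount)
FROM orders
GROUP BY region
HAVING AVG(amount) > 1934.44

Result:
  Central: avg=3634.34
  East: avg=2958.85
  North: avg=2679.74
  South: avg=3010.04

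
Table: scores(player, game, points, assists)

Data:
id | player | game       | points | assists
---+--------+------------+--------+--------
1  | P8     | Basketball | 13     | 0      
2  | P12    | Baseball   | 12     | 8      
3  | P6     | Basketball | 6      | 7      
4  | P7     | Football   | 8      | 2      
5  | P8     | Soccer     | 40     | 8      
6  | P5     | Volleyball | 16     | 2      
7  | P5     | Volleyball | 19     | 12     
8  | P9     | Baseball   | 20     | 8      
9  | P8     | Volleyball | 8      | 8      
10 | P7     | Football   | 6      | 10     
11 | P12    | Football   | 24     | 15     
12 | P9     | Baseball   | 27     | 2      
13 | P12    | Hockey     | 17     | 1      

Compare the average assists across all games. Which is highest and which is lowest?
SELECT game, AVG(assists)
FROM scores
GROUP BY game
ORDER BY AVG(assists)

All groups:
  Hockey: 1.00
  Basketball: 3.50
  Baseball: 6.00
  Volleyball: 7.33
  Soccer: 8.00
  Football: 9.00

Highest: Football (9.00)
Lowest: Hockey (1.00)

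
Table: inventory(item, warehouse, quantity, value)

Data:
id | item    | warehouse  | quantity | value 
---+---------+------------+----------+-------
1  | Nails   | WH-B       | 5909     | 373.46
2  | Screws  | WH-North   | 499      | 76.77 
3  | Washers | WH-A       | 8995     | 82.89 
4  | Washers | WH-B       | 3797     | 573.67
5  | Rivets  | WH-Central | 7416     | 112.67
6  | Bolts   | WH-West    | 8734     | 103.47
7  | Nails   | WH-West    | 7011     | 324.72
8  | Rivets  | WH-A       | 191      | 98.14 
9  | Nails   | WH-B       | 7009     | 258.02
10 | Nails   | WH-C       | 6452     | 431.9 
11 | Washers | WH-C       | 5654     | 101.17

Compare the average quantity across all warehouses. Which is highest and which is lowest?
SELECT warehouse, AVG(quantity)
FROM inventory
GROUP BY warehouse
ORDER BY AVG(quantity)

All groups:
  WH-North: 499.00
  WH-A: 4593.00
  WH-B: 5571.67
  WH-C: 6053.00
  WH-Central: 7416.00
  WH-West: 7872.50

Highest: WH-West (7872.50)
Lowest: WH-North (499.00)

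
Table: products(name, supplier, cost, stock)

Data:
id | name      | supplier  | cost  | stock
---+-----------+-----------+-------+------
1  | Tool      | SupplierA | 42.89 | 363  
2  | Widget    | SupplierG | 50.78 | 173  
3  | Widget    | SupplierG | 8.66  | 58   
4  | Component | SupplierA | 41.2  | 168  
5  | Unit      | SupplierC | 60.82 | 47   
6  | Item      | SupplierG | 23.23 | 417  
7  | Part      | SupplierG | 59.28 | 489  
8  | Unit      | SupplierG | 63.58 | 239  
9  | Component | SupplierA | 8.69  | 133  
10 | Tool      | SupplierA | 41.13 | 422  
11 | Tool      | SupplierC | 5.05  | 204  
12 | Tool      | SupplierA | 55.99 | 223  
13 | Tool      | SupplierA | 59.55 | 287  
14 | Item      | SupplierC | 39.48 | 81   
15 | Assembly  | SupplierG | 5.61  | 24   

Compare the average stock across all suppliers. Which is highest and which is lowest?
SELECT supplier, AVG(stock)
FROM products
GROUP BY supplier
ORDER BY AVG(stock)

All groups:
  SupplierC: 110.67
  SupplierG: 233.33
  SupplierA: 266.00

Highest: SupplierA (266.00)
Lowest: SupplierC (110.67)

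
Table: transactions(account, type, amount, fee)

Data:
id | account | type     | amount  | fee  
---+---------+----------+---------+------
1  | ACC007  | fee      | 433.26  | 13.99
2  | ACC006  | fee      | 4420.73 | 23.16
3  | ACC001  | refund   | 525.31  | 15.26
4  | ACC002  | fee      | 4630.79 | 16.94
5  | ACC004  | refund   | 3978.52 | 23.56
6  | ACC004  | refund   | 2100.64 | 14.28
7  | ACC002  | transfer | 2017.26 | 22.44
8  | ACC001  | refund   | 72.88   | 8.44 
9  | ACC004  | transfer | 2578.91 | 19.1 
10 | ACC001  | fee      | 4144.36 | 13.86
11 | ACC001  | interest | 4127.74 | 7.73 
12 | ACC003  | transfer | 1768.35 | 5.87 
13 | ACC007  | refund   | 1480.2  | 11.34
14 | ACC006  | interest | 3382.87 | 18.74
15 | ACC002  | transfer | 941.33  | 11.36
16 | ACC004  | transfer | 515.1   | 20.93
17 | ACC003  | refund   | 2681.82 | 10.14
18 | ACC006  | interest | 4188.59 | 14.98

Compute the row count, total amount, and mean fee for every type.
SELECT type,
       COUNT(*) as cnt,
       SUM(amount) as total_amount,
       AVG(fee) as avg_fee
FROM transactions
GROUP BY type

Result:
  fee: 4 records, 13629.14 total amount, 16.99 avg fee
  interest: 3 records, 11699.20 total amount, 13.82 avg fee
  refund: 6 records, 10839.37 total amount, 13.84 avg fee
  transfer: 5 records, 7820.95 total amount, 15.94 avg fee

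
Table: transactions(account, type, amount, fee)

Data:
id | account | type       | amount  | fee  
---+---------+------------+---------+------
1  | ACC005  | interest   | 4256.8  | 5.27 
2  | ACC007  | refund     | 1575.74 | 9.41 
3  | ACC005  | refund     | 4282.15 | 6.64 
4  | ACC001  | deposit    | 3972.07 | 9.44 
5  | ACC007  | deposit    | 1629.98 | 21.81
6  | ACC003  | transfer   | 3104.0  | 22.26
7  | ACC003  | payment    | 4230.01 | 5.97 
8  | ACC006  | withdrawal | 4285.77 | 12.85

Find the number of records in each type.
SELECT type, COUNT(*) as count
FROM transactions
GROUP BY type

Result:
  deposit: 2
  interest: 1
  payment: 1
  refund: 2
  transfer: 1
  withdrawal: 1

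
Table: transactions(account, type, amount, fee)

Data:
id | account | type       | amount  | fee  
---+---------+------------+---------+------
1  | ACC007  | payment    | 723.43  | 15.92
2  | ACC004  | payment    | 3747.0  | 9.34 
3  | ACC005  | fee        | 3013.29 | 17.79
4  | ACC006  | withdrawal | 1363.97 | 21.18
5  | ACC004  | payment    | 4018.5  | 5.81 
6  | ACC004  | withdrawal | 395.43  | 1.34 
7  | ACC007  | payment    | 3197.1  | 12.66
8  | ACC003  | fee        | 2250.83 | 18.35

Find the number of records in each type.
SELECT type, COUNT(*) as count
FROM transactions
GROUP BY type

Result:
  fee: 2
  payment: 4
  withdrawal: 2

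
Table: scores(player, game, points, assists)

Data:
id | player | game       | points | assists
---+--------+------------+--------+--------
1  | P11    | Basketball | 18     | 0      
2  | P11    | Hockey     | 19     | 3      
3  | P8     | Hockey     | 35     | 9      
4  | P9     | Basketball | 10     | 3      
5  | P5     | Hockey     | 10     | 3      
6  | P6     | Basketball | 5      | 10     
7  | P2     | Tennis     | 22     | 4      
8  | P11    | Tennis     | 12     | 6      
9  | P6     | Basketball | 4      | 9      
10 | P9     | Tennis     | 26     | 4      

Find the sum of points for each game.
SELECT game, SUM(points) as result
FROM scores
GROUP BY game

Result:
  Basketball: 37
  Hockey: 64
  Tennis: 60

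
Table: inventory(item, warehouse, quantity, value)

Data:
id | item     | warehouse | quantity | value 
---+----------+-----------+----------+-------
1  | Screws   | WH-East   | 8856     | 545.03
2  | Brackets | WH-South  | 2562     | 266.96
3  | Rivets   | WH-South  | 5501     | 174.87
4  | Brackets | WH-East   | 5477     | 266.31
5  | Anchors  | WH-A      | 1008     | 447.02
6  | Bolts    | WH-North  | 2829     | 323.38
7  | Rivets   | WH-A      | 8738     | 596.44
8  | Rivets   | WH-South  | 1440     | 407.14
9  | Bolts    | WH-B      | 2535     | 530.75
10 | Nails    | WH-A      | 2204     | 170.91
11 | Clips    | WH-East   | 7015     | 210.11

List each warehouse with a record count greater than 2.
SELECT warehouse, COUNT(*) as cnt
FROM inventory
GROUP BY warehouse
HAVING COUNT(*) > 2

Result:
  WH-A: 3
  WH-East: 3
  WH-South: 3

Note: HAVING filters groups after aggregation, WHERE filters rows before.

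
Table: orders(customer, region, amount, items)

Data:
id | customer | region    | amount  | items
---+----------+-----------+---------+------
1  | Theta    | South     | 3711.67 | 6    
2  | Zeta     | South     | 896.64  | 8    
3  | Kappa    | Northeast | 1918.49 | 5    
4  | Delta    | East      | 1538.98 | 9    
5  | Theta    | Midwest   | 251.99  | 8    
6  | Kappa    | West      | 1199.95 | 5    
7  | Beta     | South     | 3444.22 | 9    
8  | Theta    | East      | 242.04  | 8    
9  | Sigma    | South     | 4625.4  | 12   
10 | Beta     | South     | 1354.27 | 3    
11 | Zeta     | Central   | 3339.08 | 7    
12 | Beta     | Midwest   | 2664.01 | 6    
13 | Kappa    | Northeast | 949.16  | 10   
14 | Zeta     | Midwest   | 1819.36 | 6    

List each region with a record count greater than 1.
SELECT region, COUNT(*) as cnt
FROM orders
GROUP BY region
HAVING COUNT(*) > 1

Result:
  East: 2
  Midwest: 3
  Northeast: 2
  South: 5

Note: HAVING filters groups after aggregation, WHERE filters rows before.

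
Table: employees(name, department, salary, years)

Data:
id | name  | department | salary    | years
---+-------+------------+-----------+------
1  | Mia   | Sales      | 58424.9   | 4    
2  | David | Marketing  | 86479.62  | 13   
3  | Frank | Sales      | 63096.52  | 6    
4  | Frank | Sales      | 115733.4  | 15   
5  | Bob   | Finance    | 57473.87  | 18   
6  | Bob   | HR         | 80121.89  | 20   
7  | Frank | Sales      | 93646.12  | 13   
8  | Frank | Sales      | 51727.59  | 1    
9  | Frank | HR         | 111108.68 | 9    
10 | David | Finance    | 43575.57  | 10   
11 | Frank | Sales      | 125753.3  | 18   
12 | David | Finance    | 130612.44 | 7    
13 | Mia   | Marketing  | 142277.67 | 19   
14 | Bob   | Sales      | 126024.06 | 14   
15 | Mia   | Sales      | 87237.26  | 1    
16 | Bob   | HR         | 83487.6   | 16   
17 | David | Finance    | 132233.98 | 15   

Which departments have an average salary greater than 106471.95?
SELECT department, AVG(salary)
FROM employees
GROUP BY department
HAVING AVG(salary) > 106471.95

Result:
  Marketing: avg=114378.65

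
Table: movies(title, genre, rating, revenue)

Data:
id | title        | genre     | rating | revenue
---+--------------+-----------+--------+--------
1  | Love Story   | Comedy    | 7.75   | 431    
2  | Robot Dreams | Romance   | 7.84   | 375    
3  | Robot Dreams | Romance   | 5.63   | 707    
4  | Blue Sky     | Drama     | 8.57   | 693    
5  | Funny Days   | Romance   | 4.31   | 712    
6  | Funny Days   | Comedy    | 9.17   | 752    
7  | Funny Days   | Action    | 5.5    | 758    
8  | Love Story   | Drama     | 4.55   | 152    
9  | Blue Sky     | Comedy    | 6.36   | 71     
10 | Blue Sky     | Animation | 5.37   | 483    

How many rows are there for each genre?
SELECT genre, COUNT(*) as count
FROM movies
GROUP BY genre

Result:
  Action: 1
  Animation: 1
  Comedy: 3
  Drama: 2
  Romance: 3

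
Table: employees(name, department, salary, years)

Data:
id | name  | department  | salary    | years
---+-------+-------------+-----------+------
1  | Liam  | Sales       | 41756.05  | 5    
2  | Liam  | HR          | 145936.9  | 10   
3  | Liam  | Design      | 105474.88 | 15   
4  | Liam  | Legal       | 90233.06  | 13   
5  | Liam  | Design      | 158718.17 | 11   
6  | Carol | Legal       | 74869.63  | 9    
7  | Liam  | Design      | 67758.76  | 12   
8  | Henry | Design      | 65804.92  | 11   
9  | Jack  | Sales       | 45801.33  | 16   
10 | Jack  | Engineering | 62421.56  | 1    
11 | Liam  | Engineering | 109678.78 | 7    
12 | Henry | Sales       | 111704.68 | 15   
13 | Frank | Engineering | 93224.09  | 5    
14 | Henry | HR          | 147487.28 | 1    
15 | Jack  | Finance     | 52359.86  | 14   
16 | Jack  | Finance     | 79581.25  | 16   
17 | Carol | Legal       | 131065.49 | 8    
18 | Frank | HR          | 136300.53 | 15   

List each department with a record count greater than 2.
SELECT department, COUNT(*) as cnt
FROM employees
GROUP BY department
HAVING COUNT(*) > 2

Result:
  Design: 4
  Engineering: 3
  HR: 3
  Legal: 3
  Sales: 3

Note: HAVING filters groups after aggregation, WHERE filters rows before.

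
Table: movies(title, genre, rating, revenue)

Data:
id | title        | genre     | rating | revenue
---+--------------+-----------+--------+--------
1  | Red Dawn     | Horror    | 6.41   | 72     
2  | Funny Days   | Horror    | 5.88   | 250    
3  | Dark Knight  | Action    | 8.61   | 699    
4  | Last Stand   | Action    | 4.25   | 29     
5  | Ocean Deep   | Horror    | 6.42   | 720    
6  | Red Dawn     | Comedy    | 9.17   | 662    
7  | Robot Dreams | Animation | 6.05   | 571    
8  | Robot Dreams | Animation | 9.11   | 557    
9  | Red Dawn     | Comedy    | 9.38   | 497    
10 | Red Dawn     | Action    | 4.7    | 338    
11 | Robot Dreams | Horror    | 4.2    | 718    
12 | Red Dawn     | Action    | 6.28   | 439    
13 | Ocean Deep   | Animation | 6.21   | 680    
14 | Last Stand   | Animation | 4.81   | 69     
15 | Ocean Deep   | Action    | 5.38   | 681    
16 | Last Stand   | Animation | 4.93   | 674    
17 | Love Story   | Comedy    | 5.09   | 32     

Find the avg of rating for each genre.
SELECT genre, AVG(rating) as result
FROM movies
GROUP BY genre

Result:
  Action: 5.84
  Animation: 6.22
  Comedy: 7.88
  Horror: 5.73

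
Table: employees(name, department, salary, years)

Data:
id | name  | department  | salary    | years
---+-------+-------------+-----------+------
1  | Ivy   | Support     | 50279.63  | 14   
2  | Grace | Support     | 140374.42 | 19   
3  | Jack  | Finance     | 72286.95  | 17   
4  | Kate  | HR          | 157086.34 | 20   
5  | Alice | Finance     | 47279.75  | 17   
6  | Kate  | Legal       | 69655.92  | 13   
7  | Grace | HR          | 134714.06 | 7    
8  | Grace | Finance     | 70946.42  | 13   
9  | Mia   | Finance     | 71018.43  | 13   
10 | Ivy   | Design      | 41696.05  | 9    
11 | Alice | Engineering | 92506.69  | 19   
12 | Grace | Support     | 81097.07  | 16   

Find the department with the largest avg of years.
SELECT department, AVG(years) as val
FROM employees
GROUP BY department
ORDER BY val DESC
LIMIT 1

Result: Engineering with avg(years) = 19.00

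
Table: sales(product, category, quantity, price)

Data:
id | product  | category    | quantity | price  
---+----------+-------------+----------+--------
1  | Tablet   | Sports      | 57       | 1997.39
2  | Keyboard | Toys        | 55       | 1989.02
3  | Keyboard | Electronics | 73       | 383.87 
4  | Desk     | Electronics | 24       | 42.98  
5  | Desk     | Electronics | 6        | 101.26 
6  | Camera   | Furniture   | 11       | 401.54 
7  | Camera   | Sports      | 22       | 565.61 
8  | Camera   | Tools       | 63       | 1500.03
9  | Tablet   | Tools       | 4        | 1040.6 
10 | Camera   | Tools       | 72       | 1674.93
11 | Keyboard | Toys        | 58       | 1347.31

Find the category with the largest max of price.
SELECT category, MAX(price) as val
FROM sales
GROUP BY category
ORDER BY val DESC
LIMIT 1

Result: Sports with max(price) = 1997.39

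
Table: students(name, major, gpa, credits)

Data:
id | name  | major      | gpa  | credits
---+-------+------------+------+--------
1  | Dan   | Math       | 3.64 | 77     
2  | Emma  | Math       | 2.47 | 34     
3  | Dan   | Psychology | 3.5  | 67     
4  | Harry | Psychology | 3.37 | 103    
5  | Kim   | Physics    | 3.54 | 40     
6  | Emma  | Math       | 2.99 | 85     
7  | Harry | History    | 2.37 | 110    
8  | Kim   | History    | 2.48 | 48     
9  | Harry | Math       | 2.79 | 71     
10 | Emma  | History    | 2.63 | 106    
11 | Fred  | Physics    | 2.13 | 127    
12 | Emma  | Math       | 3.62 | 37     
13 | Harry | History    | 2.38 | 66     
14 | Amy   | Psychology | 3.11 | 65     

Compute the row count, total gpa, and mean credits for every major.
SELECT major,
       COUNT(*) as cnt,
       SUM(gpa) as total_gpa,
       AVG(credits) as avg_credits
FROM students
GROUP BY major

Result:
  History: 4 records, 9.86 total gpa, 82.50 avg credits
  Math: 5 records, 15.51 total gpa, 60.80 avg credits
  Physics: 2 records, 5.67 total gpa, 83.50 avg credits
  Psychology: 3 records, 9.98 total gpa, 78.33 avg credits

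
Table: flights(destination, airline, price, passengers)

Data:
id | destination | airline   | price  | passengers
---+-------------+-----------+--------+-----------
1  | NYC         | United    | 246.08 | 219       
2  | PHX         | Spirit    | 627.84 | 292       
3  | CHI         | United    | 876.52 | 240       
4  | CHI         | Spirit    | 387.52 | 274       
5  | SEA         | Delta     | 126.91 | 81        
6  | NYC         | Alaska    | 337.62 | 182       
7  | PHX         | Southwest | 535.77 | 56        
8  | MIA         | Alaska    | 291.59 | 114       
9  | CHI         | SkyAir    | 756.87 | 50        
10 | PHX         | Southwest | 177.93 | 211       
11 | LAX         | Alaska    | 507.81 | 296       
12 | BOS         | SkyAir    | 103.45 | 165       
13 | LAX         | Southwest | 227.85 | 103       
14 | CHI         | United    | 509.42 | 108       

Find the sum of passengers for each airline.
SELECT airline, SUM(passengers) as result
FROM flights
GROUP BY airline

Result:
  Alaska: 592
  Delta: 81
  SkyAir: 215
  Southwest: 370
  Spirit: 566
  United: 567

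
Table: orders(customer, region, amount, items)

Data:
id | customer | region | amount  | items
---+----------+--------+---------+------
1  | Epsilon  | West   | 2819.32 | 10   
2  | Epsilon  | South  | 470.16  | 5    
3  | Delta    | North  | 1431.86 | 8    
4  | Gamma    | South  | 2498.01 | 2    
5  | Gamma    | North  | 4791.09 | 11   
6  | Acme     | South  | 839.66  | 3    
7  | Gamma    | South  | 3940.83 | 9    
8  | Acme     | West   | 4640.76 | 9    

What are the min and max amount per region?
SELECT region, MIN(amount), MAX(amount)
FROM orders
GROUP BY region

Result:
  North: min=1431.86, max=4791.09
  South: min=470.16, max=3940.83
  West: min=2819.32, max=4640.76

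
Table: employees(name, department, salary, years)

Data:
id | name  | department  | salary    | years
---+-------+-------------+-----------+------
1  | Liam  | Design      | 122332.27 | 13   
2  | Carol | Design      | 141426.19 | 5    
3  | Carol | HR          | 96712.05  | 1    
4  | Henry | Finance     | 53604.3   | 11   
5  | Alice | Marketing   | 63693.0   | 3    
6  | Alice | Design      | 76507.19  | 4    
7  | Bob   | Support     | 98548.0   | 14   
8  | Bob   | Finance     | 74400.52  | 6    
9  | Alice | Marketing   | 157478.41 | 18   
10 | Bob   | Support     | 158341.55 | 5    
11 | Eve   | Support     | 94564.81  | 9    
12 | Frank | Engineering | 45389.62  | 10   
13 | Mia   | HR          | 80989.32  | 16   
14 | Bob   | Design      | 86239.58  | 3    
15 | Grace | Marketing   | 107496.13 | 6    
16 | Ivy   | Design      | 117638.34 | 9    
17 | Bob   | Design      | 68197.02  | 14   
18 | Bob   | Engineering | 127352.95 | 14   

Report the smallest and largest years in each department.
SELECT department, MIN(years), MAX(years)
FROM employees
GROUP BY department

Result:
  Design: min=3, max=14
  Engineering: min=10, max=14
  Finance: min=6, max=11
  HR: min=1, max=16
  Marketing: min=3, max=18
  Support: min=5, max=14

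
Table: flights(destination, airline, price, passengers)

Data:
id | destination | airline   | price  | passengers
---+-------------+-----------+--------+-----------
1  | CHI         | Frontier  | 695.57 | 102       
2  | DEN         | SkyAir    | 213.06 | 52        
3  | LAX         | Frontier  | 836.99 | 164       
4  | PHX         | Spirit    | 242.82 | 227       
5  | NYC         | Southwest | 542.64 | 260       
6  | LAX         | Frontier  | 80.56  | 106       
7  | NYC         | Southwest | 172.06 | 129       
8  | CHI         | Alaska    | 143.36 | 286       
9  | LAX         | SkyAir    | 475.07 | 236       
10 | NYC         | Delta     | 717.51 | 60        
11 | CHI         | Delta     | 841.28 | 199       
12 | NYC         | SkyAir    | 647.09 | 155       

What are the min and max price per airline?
SELECT airline, MIN(price), MAX(price)
FROM flights
GROUP BY airline

Result:
  Alaska: min=143.36, max=143.36
  Delta: min=717.51, max=841.28
  Frontier: min=80.56, max=836.99
  SkyAir: min=213.06, max=647.09
  Southwest: min=172.06, max=542.64
  Spirit: min=242.82, max=242.82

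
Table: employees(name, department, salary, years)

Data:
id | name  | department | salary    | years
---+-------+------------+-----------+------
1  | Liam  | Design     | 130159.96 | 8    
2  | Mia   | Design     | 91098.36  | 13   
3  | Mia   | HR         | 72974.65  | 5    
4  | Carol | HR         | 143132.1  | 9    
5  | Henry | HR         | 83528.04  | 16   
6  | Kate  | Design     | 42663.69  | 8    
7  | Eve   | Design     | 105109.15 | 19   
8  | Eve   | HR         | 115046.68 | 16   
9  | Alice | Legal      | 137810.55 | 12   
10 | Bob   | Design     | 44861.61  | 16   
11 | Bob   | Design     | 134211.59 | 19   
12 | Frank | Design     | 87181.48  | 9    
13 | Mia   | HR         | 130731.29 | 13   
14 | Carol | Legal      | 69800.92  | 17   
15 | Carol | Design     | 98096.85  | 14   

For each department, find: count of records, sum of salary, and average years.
SELECT department,
       COUNT(*) as cnt,
       SUM(salary) as total_salary,
       AVG(years) as avg_years
FROM employees
GROUP BY department

Result:
  Design: 8 records, 733382.69 total salary, 13.25 avg years
  HR: 5 records, 545412.76 total salary, 11.80 avg years
  Legal: 2 records, 207611.47 total salary, 14.50 avg years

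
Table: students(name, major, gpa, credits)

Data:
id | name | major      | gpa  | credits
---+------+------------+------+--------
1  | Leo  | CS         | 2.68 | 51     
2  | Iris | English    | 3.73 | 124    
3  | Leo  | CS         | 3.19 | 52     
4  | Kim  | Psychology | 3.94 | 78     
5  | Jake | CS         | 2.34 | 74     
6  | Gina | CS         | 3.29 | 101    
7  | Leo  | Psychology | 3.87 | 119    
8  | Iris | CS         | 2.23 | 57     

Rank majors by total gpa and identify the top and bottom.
SELECT major, SUM(gpa)
FROM students
GROUP BY major
ORDER BY SUM(gpa)

All groups:
  English: 3.73
  Psychology: 7.81
  CS: 13.73

Highest: CS (13.73)
Lowest: English (3.73)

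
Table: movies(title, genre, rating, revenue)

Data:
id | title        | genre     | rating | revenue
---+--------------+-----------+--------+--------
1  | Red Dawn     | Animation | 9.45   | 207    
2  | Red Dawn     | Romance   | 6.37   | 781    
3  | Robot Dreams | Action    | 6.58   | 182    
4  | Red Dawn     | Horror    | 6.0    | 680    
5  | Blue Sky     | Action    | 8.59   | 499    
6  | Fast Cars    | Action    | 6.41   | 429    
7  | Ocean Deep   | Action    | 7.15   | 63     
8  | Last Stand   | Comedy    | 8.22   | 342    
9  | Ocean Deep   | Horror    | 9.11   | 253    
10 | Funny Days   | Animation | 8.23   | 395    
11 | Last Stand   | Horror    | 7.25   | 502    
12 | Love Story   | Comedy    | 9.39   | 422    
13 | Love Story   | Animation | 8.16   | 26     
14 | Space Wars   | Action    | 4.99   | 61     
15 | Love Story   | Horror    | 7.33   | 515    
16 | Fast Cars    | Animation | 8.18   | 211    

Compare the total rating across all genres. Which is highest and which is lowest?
SELECT genre, SUM(rating)
FROM movies
GROUP BY genre
ORDER BY SUM(rating)

All groups:
  Romance: 6.37
  Comedy: 17.61
  Horror: 29.69
  Action: 33.72
  Animation: 34.02

Highest: Animation (34.02)
Lowest: Romance (6.37)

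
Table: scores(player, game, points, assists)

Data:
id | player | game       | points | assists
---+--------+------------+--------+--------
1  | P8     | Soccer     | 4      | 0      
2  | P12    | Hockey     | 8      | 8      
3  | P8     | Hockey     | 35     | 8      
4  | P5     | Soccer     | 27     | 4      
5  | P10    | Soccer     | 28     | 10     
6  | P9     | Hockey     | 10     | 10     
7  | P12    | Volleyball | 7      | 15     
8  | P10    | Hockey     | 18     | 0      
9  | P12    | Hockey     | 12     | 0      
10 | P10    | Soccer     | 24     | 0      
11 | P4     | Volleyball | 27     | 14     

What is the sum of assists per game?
SELECT game, SUM(assists) as result
FROM scores
GROUP BY game

Result:
  Hockey: 26
  Soccer: 14
  Volleyball: 29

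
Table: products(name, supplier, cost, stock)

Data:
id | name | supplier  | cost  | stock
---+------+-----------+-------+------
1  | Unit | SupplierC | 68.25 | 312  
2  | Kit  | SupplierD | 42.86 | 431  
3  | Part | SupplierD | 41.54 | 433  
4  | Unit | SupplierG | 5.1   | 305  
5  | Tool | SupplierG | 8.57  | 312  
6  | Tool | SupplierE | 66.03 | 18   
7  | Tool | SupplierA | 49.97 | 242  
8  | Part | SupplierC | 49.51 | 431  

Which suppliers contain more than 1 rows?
SELECT supplier, COUNT(*) as cnt
FROM products
GROUP BY supplier
HAVING COUNT(*) > 1

Result:
  SupplierC: 2
  SupplierD: 2
  SupplierG: 2

Note: HAVING filters groups after aggregation, WHERE filters rows before.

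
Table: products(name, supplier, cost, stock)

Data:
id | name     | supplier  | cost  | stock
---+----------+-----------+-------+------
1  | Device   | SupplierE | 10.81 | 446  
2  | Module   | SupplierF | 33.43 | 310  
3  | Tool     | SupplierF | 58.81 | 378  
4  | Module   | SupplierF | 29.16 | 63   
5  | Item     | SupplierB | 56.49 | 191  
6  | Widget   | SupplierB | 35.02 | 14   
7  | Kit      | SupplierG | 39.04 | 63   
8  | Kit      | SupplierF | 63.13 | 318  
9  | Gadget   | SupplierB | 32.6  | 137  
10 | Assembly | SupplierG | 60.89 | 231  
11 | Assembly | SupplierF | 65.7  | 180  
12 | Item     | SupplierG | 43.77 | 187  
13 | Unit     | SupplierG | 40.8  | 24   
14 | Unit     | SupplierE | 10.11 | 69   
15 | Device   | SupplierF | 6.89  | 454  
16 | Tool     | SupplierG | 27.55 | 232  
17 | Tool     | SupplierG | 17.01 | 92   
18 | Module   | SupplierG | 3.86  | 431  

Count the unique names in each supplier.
SELECT supplier, COUNT(DISTINCT name)
FROM products
GROUP BY supplier

Result:
  SupplierB: 3 distinct
  SupplierE: 2 distinct
  SupplierF: 5 distinct
  SupplierG: 6 distinct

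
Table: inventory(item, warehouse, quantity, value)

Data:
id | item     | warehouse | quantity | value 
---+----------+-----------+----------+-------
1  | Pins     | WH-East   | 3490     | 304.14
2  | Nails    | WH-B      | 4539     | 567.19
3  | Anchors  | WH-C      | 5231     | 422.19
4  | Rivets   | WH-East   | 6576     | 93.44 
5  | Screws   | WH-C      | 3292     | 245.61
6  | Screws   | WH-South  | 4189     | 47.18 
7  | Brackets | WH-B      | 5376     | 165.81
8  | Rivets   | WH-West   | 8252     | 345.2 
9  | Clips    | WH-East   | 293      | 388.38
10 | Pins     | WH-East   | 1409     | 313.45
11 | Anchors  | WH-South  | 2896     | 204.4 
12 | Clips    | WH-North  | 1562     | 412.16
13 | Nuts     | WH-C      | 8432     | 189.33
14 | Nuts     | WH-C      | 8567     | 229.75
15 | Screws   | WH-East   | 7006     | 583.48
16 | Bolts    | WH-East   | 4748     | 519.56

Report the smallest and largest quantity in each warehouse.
SELECT warehouse, MIN(quantity), MAX(quantity)
FROM inventory
GROUP BY warehouse

Result:
  WH-B: min=4539, max=5376
  WH-C: min=3292, max=8567
  WH-East: min=293, max=7006
  WH-North: min=1562, max=1562
  WH-South: min=2896, max=4189
  WH-West: min=8252, max=8252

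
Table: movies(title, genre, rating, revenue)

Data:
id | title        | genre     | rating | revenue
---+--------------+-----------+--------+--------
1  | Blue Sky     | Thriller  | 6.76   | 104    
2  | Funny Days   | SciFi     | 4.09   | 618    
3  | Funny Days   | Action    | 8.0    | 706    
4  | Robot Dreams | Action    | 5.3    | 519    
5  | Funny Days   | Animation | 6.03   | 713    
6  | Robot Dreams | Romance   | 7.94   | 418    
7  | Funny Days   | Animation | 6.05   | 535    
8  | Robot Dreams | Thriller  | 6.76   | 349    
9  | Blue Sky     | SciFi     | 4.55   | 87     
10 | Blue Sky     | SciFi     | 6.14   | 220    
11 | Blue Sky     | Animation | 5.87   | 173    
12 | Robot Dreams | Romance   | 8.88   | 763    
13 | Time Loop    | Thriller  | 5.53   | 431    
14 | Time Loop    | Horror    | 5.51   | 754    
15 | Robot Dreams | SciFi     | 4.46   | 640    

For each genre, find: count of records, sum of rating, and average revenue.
SELECT genre,
       COUNT(*) as cnt,
       SUM(rating) as total_rating,
       AVG(revenue) as avg_revenue
FROM movies
GROUP BY genre

Result:
  Action: 2 records, 13.30 total rating, 612.50 avg revenue
  Animation: 3 records, 17.95 total rating, 473.67 avg revenue
  Horror: 1 records, 5.51 total rating, 754.00 avg revenue
  Romance: 2 records, 16.82 total rating, 590.50 avg revenue
  SciFi: 4 records, 19.24 total rating, 391.25 avg revenue
  Thriller: 3 records, 19.05 total rating, 294.67 avg revenue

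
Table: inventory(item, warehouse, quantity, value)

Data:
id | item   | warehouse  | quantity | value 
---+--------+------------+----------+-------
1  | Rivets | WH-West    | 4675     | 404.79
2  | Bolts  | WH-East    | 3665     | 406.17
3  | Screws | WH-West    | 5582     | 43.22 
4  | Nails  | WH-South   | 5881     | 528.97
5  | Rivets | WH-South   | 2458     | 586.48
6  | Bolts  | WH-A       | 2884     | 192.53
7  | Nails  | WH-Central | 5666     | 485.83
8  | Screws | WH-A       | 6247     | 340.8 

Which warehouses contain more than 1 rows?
SELECT warehouse, COUNT(*) as cnt
FROM inventory
GROUP BY warehouse
HAVING COUNT(*) > 1

Result:
  WH-A: 2
  WH-South: 2
  WH-West: 2

Note: HAVING filters groups after aggregation, WHERE filters rows before.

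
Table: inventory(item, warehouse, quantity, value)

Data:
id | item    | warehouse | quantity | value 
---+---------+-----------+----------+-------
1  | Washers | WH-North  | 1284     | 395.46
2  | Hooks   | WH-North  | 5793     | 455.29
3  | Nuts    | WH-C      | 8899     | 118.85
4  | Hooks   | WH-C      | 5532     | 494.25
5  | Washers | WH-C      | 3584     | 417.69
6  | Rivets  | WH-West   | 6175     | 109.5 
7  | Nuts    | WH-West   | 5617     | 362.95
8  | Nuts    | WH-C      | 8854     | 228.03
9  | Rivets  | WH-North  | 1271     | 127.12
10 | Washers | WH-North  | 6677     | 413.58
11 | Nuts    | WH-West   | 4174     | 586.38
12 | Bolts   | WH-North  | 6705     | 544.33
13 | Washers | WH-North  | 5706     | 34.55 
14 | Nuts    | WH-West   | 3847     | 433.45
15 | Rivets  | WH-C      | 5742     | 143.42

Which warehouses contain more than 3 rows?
SELECT warehouse, COUNT(*) as cnt
FROM inventory
GROUP BY warehouse
HAVING COUNT(*) > 3

Result:
  WH-C: 5
  WH-North: 6
  WH-West: 4

Note: HAVING filters groups after aggregation, WHERE filters rows before.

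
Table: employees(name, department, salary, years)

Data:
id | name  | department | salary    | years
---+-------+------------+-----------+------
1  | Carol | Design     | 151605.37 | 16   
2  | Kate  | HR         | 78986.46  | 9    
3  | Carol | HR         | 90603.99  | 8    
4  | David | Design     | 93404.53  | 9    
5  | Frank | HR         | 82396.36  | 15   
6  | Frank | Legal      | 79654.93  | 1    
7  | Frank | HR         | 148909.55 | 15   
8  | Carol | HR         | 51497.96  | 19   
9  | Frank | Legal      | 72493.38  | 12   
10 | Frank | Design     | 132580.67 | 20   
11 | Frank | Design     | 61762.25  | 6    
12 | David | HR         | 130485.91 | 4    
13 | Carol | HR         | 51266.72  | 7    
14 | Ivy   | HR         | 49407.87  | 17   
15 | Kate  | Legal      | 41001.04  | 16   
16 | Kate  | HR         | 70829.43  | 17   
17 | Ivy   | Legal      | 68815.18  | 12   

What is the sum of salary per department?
SELECT department, SUM(salary) as result
FROM employees
GROUP BY department

Result:
  Design: 439352.82
  HR: 754384.25
  Legal: 261964.53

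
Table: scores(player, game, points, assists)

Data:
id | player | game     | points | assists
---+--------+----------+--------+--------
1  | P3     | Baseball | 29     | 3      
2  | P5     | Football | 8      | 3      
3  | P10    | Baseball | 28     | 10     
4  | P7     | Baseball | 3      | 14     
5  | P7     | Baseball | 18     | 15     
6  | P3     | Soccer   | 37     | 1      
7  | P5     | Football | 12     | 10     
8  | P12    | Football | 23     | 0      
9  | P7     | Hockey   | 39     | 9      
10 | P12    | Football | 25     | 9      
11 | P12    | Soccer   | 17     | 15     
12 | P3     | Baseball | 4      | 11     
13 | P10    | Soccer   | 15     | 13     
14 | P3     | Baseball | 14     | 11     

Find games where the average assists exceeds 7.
SELECT game, AVG(assists)
FROM scores
GROUP BY game
HAVING AVG(assists) > 7

Result:
  Baseball: avg=10.67
  Hockey: avg=9.00
  Soccer: avg=9.67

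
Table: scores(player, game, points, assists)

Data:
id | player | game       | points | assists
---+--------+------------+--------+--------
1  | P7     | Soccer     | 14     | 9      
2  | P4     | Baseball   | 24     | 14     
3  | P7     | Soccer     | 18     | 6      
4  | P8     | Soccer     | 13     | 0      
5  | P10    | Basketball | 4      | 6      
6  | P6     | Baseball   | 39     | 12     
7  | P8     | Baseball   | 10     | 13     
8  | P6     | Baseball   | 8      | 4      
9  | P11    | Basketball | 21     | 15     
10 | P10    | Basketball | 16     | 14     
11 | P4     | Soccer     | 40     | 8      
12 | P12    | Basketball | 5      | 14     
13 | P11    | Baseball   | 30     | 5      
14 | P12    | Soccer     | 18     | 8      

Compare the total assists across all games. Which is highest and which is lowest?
SELECT game, SUM(assists)
FROM scores
GROUP BY game
ORDER BY SUM(assists)

All groups:
  Soccer: 31
  Baseball: 48
  Basketball: 49

Highest: Basketball (49)
Lowest: Soccer (31)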